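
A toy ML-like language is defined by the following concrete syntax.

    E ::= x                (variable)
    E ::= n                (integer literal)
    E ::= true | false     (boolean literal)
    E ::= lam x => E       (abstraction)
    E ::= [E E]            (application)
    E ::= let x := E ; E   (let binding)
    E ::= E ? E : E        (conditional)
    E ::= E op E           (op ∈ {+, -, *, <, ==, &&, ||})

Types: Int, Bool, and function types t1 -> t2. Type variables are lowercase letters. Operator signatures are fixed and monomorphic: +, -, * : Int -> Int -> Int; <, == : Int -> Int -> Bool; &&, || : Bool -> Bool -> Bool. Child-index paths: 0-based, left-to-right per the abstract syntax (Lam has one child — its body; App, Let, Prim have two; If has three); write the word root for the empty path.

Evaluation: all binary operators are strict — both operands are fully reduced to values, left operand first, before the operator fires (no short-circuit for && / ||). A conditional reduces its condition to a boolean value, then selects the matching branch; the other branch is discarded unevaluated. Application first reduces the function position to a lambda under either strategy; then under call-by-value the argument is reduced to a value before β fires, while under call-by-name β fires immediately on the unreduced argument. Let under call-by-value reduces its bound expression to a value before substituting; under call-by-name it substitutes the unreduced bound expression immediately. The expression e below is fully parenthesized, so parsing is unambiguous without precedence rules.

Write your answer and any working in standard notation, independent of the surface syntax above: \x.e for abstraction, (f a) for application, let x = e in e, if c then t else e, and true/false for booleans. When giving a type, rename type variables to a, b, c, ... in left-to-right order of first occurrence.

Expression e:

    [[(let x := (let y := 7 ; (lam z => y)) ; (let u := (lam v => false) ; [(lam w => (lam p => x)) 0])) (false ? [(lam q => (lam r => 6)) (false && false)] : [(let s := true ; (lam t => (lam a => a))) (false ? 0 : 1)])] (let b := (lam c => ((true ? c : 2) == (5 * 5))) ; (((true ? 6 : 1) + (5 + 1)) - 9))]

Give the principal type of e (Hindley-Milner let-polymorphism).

Derivation:
let y : Int
y : Int
\z._ : a -> Int
let x : forall. a -> Int
\v._ : b -> Bool
let u : forall. b -> Bool
x : e -> Int
\p._ : d -> e -> Int
\w._ : c -> d -> e -> Int
  unify c -> d -> e -> Int ~ Int -> f
  unify c ~ Int
  unify d -> e -> Int ~ f
_ _ : d -> e -> Int
  unify Bool ~ Bool
\r._ : h -> Int
\q._ : g -> h -> Int
  unify Bool ~ Bool
  unify Bool ~ Bool
  unify g -> h -> Int ~ Bool -> i
  unify g ~ Bool
  unify h -> Int ~ i
_ _ : h -> Int
let s : Bool
a : k
\a._ : k -> k
\t._ : j -> k -> k
  unify Bool ~ Bool
  unify Int ~ Int
  unify j -> k -> k ~ Int -> l
  unify j ~ Int
  unify k -> k ~ l
_ _ : k -> k
  unify h -> Int ~ k -> k
  unify h ~ k
  unify Int ~ k
  unify d -> e -> Int ~ (Int -> Int) -> m
  unify d ~ Int -> Int
  unify e -> Int ~ m
_ _ : e -> Int
  unify Bool ~ Bool
c : n
  unify n ~ Int
  unify Int ~ Int
  unify Int ~ Int
  unify Int ~ Int
  unify Int ~ Int
\c._ : Int -> Bool
let b : Int -> Bool
  unify Bool ~ Bool
  unify Int ~ Int
  unify Int ~ Int
  unify Int ~ Int
  unify Int ~ Int
  unify Int ~ Int
  unify Int ~ Int
  unify Int ~ Int
  unify e -> Int ~ Int -> o
  unify e ~ Int
  unify Int ~ o
_ _ : Int

Answer: Int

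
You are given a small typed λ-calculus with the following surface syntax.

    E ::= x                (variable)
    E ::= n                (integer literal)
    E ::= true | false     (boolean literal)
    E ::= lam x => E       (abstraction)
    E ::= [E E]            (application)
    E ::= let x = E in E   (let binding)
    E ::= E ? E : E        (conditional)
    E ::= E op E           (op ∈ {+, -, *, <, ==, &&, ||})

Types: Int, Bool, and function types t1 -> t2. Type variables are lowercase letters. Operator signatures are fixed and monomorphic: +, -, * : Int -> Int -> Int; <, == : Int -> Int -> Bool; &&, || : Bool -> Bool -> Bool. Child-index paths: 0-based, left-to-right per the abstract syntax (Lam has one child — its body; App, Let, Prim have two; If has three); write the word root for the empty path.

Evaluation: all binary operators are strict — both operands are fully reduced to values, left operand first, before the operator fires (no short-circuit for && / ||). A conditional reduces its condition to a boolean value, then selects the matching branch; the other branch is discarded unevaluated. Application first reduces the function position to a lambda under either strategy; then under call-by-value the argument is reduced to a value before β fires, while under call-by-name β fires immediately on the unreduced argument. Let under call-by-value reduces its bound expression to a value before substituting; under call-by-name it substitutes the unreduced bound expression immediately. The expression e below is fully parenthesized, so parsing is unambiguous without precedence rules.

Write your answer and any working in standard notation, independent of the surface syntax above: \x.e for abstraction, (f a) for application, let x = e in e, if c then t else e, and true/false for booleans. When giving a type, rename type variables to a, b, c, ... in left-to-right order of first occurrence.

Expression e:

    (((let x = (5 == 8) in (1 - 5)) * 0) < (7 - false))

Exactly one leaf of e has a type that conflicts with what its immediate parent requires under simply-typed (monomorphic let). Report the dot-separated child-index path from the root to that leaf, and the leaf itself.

Answer: 1.1 : false

Trace:
  unify Int ~ Int
  unify Int ~ Int
let x : Bool
  unify Int ~ Int
  unify Int ~ Int
  unify Int ~ Int
  unify Int ~ Int
  unify Int ~ Int
  unify Int ~ Int
  unify Bool ~ Int
  FAIL: mismatch Bool ~ Int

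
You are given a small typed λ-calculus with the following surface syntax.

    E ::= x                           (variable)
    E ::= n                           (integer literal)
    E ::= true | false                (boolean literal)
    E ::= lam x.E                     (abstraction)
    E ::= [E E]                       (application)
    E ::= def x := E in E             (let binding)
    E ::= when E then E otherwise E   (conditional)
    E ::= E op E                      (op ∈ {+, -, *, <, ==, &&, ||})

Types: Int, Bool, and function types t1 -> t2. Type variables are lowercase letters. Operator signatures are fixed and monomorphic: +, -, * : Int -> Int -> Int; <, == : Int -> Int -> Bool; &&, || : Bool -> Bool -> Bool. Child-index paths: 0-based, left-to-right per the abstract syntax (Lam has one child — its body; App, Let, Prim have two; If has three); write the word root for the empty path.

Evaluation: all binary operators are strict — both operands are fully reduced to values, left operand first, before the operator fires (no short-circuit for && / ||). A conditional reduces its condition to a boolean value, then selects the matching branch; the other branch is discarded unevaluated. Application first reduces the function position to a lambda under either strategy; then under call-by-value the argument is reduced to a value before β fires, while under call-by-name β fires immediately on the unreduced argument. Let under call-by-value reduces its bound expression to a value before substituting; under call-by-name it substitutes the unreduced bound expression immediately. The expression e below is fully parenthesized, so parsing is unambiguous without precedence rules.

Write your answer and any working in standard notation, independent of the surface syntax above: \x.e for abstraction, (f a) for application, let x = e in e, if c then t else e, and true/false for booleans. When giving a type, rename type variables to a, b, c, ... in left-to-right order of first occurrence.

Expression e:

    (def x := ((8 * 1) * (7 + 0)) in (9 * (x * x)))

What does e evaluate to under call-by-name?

Answer: 28224

Trace:
step 0: (let x = ((8 * 1) * (7 + 0)) in (9 * (x * x)))
step 1: [let@root] (9 * (((8 * 1) * (7 + 0)) * ((8 * 1) * (7 + 0))))
step 2: [delta@1.0.0] (9 * ((8 * (7 + 0)) * ((8 * 1) * (7 + 0))))
step 3: [delta@1.0.1] (9 * ((8 * 7) * ((8 * 1) * (7 + 0))))
step 4: [delta@1.0] (9 * (56 * ((8 * 1) * (7 + 0))))
step 5: [delta@1.1.0] (9 * (56 * (8 * (7 + 0))))
step 6: [delta@1.1.1] (9 * (56 * (8 * 7)))
step 7: [delta@1.1] (9 * (56 * 56))
step 8: [delta@1] (9 * 3136)
step 9: [delta@root] 28224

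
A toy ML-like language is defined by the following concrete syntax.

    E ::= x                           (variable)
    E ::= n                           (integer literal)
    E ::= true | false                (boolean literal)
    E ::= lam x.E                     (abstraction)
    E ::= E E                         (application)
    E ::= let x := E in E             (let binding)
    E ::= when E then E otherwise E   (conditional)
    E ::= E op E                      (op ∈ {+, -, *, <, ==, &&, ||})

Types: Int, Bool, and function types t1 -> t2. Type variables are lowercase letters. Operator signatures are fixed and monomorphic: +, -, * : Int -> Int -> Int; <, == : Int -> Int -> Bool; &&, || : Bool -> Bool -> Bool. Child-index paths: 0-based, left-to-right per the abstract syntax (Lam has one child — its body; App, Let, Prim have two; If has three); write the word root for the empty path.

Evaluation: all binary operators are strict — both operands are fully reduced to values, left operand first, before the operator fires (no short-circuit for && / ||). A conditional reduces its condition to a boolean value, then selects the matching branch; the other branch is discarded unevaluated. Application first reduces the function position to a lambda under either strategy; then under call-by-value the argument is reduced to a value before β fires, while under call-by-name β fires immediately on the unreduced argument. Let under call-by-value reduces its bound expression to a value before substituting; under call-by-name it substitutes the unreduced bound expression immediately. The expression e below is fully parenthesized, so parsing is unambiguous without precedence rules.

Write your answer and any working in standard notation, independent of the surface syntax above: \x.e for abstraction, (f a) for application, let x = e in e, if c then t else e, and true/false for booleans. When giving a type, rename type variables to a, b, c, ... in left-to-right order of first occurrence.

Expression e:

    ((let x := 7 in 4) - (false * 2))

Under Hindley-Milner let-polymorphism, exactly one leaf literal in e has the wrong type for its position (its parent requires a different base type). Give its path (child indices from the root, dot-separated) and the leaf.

Answer: 1.0 : false

Trace:
let x : Int
  unify Int ~ Int
  unify Bool ~ Int
  FAIL: mismatch Bool ~ Int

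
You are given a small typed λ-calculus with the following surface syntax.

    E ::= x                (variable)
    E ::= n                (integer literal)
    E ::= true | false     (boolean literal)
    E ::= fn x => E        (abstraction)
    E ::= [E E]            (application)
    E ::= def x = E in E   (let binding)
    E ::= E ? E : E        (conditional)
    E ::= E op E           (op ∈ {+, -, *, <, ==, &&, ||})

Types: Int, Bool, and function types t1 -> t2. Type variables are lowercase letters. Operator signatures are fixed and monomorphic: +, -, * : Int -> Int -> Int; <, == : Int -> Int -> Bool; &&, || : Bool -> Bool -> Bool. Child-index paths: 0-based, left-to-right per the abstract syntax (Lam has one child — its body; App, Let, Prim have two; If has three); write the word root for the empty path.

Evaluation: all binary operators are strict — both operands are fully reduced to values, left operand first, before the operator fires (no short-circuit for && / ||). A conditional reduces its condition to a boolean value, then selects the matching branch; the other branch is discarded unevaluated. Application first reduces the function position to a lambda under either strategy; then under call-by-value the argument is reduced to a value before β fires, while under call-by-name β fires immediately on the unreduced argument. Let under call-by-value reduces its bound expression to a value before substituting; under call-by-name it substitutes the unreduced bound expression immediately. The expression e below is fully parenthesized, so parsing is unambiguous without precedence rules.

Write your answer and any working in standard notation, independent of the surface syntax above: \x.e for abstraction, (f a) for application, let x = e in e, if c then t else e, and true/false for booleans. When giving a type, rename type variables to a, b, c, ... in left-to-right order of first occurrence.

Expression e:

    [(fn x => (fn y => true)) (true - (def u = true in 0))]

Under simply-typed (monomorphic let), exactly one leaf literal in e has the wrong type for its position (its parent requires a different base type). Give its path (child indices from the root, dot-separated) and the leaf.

Trace:
\y._ : b -> Bool
\x._ : a -> b -> Bool
  unify Bool ~ Int
  FAIL: mismatch Bool ~ Int

Answer: 1.0 : true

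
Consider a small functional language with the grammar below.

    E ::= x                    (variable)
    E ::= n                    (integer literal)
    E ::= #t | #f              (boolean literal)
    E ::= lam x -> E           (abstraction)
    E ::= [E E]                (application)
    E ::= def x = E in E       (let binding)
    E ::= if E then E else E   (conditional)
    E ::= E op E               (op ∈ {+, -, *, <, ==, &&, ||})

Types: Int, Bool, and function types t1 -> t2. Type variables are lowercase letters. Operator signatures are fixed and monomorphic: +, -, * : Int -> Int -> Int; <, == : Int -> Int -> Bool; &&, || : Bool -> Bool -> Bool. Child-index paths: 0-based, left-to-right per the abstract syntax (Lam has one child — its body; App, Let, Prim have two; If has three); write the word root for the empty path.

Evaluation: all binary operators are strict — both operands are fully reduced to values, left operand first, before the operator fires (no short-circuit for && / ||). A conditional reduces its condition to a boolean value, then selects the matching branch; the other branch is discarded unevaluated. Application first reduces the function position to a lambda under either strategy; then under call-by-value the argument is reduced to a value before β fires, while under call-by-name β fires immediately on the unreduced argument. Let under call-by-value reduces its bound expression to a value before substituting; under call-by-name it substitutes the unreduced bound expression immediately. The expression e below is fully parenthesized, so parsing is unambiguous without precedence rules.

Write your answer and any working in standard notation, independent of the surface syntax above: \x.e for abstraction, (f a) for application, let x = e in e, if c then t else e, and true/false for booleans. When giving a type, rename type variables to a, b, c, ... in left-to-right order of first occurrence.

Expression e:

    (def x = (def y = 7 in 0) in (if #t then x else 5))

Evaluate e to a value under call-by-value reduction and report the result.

Trace:
step 0: (let x = (let y = 7 in 0) in (if true then x else 5))
step 1: [let@0] (let x = 0 in (if true then x else 5))
step 2: [let@root] (if true then 0 else 5)
step 3: [if@root] 0

Answer: 0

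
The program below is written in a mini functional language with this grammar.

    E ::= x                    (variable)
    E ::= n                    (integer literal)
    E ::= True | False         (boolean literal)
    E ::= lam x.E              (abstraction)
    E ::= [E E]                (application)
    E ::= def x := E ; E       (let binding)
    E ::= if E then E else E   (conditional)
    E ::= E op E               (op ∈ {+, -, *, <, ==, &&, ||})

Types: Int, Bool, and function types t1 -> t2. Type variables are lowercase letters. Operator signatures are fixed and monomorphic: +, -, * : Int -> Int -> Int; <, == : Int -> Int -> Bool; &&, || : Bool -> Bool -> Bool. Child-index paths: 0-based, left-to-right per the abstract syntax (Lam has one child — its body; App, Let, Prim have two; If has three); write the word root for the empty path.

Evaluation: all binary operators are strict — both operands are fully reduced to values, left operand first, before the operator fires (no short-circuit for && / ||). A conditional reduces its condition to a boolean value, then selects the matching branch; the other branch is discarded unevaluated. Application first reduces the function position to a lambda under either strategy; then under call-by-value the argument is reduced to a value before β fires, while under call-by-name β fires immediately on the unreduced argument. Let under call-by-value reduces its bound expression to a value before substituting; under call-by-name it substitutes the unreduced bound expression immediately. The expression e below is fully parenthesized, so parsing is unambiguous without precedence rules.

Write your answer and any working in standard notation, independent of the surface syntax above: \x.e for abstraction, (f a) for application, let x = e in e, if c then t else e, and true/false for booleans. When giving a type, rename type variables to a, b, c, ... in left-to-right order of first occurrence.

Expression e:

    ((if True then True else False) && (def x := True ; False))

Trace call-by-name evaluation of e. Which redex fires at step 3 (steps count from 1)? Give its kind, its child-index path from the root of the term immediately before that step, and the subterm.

Working:
step 0: ((if true then true else false) && (let x = true in false))
step 1: [if@0] (true && (let x = true in false))
step 2: [let@1] (true && false)
step 3: [delta@root] false

Answer: delta at root : (true && false)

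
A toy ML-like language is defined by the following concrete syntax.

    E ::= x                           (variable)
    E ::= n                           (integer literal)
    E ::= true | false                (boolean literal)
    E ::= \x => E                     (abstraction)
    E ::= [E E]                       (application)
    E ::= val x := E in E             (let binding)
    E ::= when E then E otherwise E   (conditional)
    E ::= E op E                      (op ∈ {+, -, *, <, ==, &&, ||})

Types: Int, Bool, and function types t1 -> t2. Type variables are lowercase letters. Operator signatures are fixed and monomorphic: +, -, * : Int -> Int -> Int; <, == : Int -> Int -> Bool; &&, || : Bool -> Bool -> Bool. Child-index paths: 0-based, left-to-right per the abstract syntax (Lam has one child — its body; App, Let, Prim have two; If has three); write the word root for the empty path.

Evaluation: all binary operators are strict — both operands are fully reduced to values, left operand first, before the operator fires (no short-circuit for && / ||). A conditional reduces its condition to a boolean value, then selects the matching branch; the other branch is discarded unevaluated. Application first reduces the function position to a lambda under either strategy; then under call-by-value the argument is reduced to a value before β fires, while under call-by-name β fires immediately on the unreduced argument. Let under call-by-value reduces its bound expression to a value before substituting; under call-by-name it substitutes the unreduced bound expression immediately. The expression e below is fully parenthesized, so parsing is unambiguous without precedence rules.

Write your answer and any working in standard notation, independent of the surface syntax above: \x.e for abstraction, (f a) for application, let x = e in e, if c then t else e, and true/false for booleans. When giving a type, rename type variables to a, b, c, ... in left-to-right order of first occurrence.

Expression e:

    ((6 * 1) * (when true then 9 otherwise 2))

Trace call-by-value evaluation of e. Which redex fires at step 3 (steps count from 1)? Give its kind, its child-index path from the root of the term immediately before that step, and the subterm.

Answer: delta at root : (6 * 9)

Working:
step 0: ((6 * 1) * (if true then 9 else 2))
step 1: [delta@0] (6 * (if true then 9 else 2))
step 2: [if@1] (6 * 9)
step 3: [delta@root] 54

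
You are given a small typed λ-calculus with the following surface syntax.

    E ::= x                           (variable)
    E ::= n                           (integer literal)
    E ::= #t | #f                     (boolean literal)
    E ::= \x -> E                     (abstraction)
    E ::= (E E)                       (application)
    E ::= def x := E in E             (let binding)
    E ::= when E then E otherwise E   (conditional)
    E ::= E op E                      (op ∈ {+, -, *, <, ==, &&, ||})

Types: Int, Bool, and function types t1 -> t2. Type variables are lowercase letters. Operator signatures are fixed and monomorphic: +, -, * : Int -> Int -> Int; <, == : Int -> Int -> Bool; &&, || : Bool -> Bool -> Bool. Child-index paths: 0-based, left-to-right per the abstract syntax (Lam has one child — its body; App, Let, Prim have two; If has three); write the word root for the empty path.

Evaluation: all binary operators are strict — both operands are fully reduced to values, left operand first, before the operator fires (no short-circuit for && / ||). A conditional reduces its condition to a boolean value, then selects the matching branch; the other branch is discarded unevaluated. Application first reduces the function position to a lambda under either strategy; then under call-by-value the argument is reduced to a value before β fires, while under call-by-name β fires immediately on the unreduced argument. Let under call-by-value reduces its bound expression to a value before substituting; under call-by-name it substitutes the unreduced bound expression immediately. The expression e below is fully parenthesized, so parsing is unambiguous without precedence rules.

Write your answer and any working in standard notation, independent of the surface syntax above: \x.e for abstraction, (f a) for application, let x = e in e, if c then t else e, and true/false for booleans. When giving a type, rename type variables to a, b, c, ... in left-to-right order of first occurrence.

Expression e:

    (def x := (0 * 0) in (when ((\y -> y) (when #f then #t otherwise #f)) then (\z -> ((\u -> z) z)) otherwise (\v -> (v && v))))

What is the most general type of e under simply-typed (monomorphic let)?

Answer: Bool -> Bool

Trace:
  unify Int ~ Int
  unify Int ~ Int
let x : Int
y : a
\y._ : a -> a
  unify Bool ~ Bool
  unify Bool ~ Bool
  unify a -> a ~ Bool -> b
  unify a ~ Bool
  unify Bool ~ b
_ _ : Bool
  unify Bool ~ Bool
z : c
\u._ : d -> c
z : c
  unify d -> c ~ c -> e
  unify d ~ c
  unify c ~ e
_ _ : e
\z._ : e -> e
v : f
  unify f ~ Bool
v : Bool
  unify Bool ~ Bool
\v._ : Bool -> Bool
  unify e -> e ~ Bool -> Bool
  unify e ~ Bool
  unify Bool ~ Bool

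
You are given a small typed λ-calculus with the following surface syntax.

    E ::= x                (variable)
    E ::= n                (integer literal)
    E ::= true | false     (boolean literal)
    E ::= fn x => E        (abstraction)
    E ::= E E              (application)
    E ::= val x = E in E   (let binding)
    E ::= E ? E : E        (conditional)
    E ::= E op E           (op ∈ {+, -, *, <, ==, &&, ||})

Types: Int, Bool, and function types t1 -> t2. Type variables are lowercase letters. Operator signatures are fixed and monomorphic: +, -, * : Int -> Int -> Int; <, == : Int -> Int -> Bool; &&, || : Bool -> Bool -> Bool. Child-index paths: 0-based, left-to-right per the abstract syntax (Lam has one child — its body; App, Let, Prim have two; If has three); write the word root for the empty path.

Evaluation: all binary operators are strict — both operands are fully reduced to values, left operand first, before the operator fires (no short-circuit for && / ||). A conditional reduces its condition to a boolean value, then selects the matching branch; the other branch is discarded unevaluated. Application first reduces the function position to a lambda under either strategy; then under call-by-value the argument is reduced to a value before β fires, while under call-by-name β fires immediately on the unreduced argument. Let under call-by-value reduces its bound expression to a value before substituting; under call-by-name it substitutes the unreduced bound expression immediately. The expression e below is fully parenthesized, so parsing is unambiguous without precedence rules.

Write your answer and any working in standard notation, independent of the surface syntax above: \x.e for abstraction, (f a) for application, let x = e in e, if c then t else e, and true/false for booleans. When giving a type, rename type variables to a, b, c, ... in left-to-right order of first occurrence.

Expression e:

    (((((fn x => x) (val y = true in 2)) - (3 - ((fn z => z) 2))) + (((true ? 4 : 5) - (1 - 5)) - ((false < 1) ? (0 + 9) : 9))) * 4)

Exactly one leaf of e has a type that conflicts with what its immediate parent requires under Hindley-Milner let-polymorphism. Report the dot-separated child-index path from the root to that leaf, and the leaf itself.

Answer: 0.1.1.0.0 : false

Working:
x : a
\x._ : a -> a
let y : Bool
  unify a -> a ~ Int -> b
  unify a ~ Int
  unify Int ~ b
_ _ : Int
  unify Int ~ Int
  unify Int ~ Int
z : c
\z._ : c -> c
  unify c -> c ~ Int -> d
  unify c ~ Int
  unify Int ~ d
_ _ : Int
  unify Int ~ Int
  unify Int ~ Int
  unify Int ~ Int
  unify Bool ~ Bool
  unify Int ~ Int
  unify Int ~ Int
  unify Int ~ Int
  unify Int ~ Int
  unify Int ~ Int
  unify Int ~ Int
  unify Bool ~ Int
  FAIL: mismatch Bool ~ Int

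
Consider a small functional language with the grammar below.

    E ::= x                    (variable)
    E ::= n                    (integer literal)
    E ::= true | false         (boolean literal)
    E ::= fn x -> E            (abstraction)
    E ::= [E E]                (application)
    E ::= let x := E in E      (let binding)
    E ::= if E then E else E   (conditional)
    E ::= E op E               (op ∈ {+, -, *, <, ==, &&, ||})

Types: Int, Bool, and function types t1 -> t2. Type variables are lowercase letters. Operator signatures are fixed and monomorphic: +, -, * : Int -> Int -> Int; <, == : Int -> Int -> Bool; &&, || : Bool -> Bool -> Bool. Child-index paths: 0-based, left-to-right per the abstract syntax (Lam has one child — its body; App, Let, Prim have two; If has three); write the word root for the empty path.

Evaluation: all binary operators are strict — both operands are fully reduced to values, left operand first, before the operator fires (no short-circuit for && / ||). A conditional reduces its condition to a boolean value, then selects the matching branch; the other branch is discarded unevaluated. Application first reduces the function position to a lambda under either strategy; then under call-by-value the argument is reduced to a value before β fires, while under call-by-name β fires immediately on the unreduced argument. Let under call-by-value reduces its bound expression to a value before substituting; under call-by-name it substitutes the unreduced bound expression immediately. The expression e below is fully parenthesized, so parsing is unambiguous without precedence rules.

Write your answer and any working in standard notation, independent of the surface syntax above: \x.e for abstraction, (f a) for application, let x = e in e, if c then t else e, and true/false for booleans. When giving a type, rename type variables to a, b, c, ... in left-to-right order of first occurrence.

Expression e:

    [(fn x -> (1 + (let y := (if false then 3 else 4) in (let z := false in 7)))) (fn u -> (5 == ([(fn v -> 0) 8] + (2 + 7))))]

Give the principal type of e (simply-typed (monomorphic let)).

Derivation:
  unify Int ~ Int
  unify Bool ~ Bool
  unify Int ~ Int
let y : Int
let z : Bool
  unify Int ~ Int
\x._ : a -> Int
  unify Int ~ Int
\v._ : c -> Int
  unify c -> Int ~ Int -> d
  unify c ~ Int
  unify Int ~ d
_ _ : Int
  unify Int ~ Int
  unify Int ~ Int
  unify Int ~ Int
  unify Int ~ Int
  unify Int ~ Int
\u._ : b -> Bool
  unify a -> Int ~ (b -> Bool) -> e
  unify a ~ b -> Bool
  unify Int ~ e
_ _ : Int

Answer: Int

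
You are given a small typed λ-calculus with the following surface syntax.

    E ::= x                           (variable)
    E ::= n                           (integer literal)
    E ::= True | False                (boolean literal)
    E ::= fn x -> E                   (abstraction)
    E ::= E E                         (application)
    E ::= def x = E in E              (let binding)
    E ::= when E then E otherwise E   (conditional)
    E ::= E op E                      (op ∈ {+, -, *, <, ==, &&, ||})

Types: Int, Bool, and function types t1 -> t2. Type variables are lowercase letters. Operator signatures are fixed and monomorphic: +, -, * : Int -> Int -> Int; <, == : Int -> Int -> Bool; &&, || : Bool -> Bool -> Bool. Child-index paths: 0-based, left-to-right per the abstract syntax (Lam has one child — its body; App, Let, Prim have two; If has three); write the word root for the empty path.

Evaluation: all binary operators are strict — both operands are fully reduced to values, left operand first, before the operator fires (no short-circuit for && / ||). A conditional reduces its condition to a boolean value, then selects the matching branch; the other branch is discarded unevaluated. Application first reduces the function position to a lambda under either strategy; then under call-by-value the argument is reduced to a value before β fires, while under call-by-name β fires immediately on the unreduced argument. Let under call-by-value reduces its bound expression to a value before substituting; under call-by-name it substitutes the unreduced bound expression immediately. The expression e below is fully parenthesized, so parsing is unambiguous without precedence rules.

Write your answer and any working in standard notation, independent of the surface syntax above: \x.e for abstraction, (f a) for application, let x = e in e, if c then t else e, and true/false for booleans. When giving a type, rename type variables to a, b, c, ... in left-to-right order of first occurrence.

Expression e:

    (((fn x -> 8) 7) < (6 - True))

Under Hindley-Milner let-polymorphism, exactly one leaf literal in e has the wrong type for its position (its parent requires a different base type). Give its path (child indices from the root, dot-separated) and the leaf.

Working:
\x._ : a -> Int
  unify a -> Int ~ Int -> b
  unify a ~ Int
  unify Int ~ b
_ _ : Int
  unify Int ~ Int
  unify Int ~ Int
  unify Bool ~ Int
  FAIL: mismatch Bool ~ Int

Answer: 1.1 : true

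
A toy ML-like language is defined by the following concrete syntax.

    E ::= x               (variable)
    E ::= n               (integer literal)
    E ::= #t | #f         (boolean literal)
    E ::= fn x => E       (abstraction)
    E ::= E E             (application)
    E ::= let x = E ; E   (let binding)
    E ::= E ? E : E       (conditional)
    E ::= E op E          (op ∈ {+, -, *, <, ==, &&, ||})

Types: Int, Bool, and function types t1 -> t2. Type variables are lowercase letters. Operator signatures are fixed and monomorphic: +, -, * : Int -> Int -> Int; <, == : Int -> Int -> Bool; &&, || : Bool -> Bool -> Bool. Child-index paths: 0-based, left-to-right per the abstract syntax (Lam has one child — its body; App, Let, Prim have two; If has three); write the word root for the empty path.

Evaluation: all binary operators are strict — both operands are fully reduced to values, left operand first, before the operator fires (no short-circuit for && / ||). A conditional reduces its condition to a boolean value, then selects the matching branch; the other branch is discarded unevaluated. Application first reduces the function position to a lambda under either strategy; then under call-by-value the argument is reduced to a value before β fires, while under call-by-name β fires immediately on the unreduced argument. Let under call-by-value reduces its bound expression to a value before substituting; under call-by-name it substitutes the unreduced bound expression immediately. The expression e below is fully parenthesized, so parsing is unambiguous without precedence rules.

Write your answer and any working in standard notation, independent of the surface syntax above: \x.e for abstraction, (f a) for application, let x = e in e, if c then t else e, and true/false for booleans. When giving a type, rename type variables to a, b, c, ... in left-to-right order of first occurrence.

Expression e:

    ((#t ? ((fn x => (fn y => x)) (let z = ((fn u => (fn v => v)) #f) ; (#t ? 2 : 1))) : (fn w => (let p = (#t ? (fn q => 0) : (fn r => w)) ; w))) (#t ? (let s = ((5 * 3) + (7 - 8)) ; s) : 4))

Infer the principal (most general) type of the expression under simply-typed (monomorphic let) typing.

Answer: Int

Trace:
  unify Bool ~ Bool
x : a
\y._ : b -> a
\x._ : a -> b -> a
v : d
\v._ : d -> d
\u._ : c -> d -> d
  unify c -> d -> d ~ Bool -> e
  unify c ~ Bool
  unify d -> d ~ e
_ _ : d -> d
let z : d -> d
  unify Bool ~ Bool
  unify Int ~ Int
  unify a -> b -> a ~ Int -> f
  unify a ~ Int
  unify b -> Int ~ f
_ _ : b -> Int
  unify Bool ~ Bool
\q._ : h -> Int
w : g
\r._ : i -> g
  unify h -> Int ~ i -> g
  unify h ~ i
  unify Int ~ g
let p : i -> Int
w : Int
\w._ : Int -> Int
  unify b -> Int ~ Int -> Int
  unify b ~ Int
  unify Int ~ Int
  unify Bool ~ Bool
  unify Int ~ Int
  unify Int ~ Int
  unify Int ~ Int
  unify Int ~ Int
  unify Int ~ Int
  unify Int ~ Int
let s : Int
s : Int
  unify Int ~ Int
  unify Int -> Int ~ Int -> j
  unify Int ~ Int
  unify Int ~ j
_ _ : Int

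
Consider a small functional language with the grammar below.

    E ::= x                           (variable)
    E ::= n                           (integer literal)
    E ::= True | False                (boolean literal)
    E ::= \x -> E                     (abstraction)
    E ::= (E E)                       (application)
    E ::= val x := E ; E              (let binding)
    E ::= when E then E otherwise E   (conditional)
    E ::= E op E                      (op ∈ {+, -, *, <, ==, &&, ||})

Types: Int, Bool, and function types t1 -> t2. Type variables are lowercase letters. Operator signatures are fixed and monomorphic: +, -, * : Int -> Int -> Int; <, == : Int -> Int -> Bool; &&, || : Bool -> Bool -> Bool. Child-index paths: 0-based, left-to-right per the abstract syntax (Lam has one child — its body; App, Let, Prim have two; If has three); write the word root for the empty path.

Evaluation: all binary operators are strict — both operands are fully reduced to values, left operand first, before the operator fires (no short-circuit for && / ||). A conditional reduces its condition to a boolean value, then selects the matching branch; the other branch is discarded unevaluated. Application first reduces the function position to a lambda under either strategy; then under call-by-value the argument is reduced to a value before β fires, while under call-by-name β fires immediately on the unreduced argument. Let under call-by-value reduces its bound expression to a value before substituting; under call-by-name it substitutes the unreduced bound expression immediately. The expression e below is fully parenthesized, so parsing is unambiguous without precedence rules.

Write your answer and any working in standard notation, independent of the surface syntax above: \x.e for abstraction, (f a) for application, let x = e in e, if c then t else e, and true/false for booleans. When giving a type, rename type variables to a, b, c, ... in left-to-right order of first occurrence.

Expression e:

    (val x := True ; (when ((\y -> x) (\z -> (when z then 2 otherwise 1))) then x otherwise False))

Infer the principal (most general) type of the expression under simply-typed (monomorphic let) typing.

Working:
let x : Bool
x : Bool
\y._ : a -> Bool
z : b
  unify b ~ Bool
  unify Int ~ Int
\z._ : Bool -> Int
  unify a -> Bool ~ (Bool -> Int) -> c
  unify a ~ Bool -> Int
  unify Bool ~ c
_ _ : Bool
  unify Bool ~ Bool
x : Bool
  unify Bool ~ Bool

Answer: Bool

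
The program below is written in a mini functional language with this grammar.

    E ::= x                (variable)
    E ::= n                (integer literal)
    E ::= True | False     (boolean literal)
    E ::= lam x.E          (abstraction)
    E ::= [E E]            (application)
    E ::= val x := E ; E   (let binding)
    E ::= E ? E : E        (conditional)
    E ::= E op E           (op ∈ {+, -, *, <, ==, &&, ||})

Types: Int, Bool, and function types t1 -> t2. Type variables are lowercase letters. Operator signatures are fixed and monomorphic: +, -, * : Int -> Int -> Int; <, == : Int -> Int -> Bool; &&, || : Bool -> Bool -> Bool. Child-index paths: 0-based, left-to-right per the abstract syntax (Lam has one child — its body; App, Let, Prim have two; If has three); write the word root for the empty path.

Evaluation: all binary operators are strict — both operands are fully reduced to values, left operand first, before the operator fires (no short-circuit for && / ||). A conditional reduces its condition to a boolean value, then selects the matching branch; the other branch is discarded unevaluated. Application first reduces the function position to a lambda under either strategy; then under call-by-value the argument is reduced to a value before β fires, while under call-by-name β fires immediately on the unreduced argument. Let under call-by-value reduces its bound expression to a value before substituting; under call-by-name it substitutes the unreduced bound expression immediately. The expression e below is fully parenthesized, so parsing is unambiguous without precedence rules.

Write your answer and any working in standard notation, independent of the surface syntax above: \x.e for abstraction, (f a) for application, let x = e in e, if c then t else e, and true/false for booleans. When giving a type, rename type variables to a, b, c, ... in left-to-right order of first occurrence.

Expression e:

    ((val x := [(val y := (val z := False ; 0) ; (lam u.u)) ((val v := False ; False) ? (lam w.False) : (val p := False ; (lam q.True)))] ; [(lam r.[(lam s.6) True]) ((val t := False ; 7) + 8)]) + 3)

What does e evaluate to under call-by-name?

Working:
step 0: ((let x = ((let y = (let z = false in 0) in (\u.u)) (if (let v = false in false) then (\w.false) else (let p = false in (\q.true)))) in ((\r.((\s.6) true)) ((let t = false in 7) + 8))) + 3)
step 1: [let@0] (((\r.((\s.6) true)) ((let t = false in 7) + 8)) + 3)
step 2: [beta@0] (((\s.6) true) + 3)
step 3: [beta@0] (6 + 3)
step 4: [delta@root] 9

Answer: 9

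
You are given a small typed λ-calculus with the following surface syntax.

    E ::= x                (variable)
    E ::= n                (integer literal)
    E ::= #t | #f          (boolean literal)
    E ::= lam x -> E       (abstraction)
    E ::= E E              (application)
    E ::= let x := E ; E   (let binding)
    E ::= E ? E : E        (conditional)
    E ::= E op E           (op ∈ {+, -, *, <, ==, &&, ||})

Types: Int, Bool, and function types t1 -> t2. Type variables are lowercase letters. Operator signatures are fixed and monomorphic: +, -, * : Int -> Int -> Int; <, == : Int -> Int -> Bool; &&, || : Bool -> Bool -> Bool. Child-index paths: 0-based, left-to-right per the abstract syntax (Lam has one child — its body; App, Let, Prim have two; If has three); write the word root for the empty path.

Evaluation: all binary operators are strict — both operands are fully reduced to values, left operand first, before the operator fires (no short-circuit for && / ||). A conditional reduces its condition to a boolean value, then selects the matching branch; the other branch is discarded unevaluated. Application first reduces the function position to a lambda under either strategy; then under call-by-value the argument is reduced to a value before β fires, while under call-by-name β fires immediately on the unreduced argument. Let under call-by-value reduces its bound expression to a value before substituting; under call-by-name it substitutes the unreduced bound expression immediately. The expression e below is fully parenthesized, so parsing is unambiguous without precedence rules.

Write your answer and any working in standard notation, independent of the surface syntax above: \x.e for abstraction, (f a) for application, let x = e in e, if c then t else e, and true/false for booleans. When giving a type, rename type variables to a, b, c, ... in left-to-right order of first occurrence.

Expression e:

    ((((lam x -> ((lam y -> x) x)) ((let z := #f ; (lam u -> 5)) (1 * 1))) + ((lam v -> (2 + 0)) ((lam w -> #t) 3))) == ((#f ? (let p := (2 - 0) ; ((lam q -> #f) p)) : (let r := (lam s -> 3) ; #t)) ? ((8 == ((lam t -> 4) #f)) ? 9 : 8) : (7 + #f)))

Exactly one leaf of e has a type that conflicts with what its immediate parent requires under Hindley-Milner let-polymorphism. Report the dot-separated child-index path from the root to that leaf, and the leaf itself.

Answer: 1.2.1 : false

Trace:
x : a
\y._ : b -> a
x : a
  unify b -> a ~ a -> c
  unify b ~ a
  unify a ~ c
_ _ : c
\x._ : c -> c
let z : Bool
\u._ : d -> Int
  unify Int ~ Int
  unify Int ~ Int
  unify d -> Int ~ Int -> e
  unify d ~ Int
  unify Int ~ e
_ _ : Int
  unify c -> c ~ Int -> f
  unify c ~ Int
  unify Int ~ f
_ _ : Int
  unify Int ~ Int
  unify Int ~ Int
  unify Int ~ Int
\v._ : g -> Int
\w._ : h -> Bool
  unify h -> Bool ~ Int -> i
  unify h ~ Int
  unify Bool ~ i
_ _ : Bool
  unify g -> Int ~ Bool -> j
  unify g ~ Bool
  unify Int ~ j
_ _ : Int
  unify Int ~ Int
  unify Int ~ Int
  unify Bool ~ Bool
  unify Int ~ Int
  unify Int ~ Int
let p : Int
\q._ : k -> Bool
p : Int
  unify k -> Bool ~ Int -> l
  unify k ~ Int
  unify Bool ~ l
_ _ : Bool
\s._ : m -> Int
let r : forall. m -> Int
  unify Bool ~ Bool
  unify Bool ~ Bool
  unify Int ~ Int
\t._ : n -> Int
  unify n -> Int ~ Bool -> o
  unify n ~ Bool
  unify Int ~ o
_ _ : Int
  unify Int ~ Int
  unify Bool ~ Bool
  unify Int ~ Int
  unify Int ~ Int
  unify Bool ~ Int
  FAIL: mismatch Bool ~ Int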